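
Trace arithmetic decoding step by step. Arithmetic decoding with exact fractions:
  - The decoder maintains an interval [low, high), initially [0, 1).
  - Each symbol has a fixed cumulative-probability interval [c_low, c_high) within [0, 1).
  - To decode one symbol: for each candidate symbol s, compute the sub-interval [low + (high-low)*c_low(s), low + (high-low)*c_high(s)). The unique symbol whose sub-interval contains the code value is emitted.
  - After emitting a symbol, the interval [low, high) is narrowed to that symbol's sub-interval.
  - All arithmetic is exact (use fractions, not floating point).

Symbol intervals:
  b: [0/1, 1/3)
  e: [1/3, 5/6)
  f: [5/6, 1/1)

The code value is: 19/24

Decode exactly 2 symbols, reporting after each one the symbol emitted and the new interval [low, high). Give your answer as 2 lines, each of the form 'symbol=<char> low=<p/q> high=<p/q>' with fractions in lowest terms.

Step 1: interval [0/1, 1/1), width = 1/1 - 0/1 = 1/1
  'b': [0/1 + 1/1*0/1, 0/1 + 1/1*1/3) = [0/1, 1/3)
  'e': [0/1 + 1/1*1/3, 0/1 + 1/1*5/6) = [1/3, 5/6) <- contains code 19/24
  'f': [0/1 + 1/1*5/6, 0/1 + 1/1*1/1) = [5/6, 1/1)
  emit 'e', narrow to [1/3, 5/6)
Step 2: interval [1/3, 5/6), width = 5/6 - 1/3 = 1/2
  'b': [1/3 + 1/2*0/1, 1/3 + 1/2*1/3) = [1/3, 1/2)
  'e': [1/3 + 1/2*1/3, 1/3 + 1/2*5/6) = [1/2, 3/4)
  'f': [1/3 + 1/2*5/6, 1/3 + 1/2*1/1) = [3/4, 5/6) <- contains code 19/24
  emit 'f', narrow to [3/4, 5/6)

Answer: symbol=e low=1/3 high=5/6
symbol=f low=3/4 high=5/6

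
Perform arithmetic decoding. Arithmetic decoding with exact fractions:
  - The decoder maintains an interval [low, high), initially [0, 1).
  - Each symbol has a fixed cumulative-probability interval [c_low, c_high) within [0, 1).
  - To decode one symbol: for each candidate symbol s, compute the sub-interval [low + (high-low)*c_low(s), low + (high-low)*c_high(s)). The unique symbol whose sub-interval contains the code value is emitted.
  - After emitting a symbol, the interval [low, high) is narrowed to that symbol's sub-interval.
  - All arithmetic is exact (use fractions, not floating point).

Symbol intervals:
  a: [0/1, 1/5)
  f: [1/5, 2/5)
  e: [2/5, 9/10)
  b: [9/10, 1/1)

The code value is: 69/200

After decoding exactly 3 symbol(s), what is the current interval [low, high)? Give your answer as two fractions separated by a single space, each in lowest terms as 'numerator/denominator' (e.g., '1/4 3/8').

Step 1: interval [0/1, 1/1), width = 1/1 - 0/1 = 1/1
  'a': [0/1 + 1/1*0/1, 0/1 + 1/1*1/5) = [0/1, 1/5)
  'f': [0/1 + 1/1*1/5, 0/1 + 1/1*2/5) = [1/5, 2/5) <- contains code 69/200
  'e': [0/1 + 1/1*2/5, 0/1 + 1/1*9/10) = [2/5, 9/10)
  'b': [0/1 + 1/1*9/10, 0/1 + 1/1*1/1) = [9/10, 1/1)
  emit 'f', narrow to [1/5, 2/5)
Step 2: interval [1/5, 2/5), width = 2/5 - 1/5 = 1/5
  'a': [1/5 + 1/5*0/1, 1/5 + 1/5*1/5) = [1/5, 6/25)
  'f': [1/5 + 1/5*1/5, 1/5 + 1/5*2/5) = [6/25, 7/25)
  'e': [1/5 + 1/5*2/5, 1/5 + 1/5*9/10) = [7/25, 19/50) <- contains code 69/200
  'b': [1/5 + 1/5*9/10, 1/5 + 1/5*1/1) = [19/50, 2/5)
  emit 'e', narrow to [7/25, 19/50)
Step 3: interval [7/25, 19/50), width = 19/50 - 7/25 = 1/10
  'a': [7/25 + 1/10*0/1, 7/25 + 1/10*1/5) = [7/25, 3/10)
  'f': [7/25 + 1/10*1/5, 7/25 + 1/10*2/5) = [3/10, 8/25)
  'e': [7/25 + 1/10*2/5, 7/25 + 1/10*9/10) = [8/25, 37/100) <- contains code 69/200
  'b': [7/25 + 1/10*9/10, 7/25 + 1/10*1/1) = [37/100, 19/50)
  emit 'e', narrow to [8/25, 37/100)

Answer: 8/25 37/100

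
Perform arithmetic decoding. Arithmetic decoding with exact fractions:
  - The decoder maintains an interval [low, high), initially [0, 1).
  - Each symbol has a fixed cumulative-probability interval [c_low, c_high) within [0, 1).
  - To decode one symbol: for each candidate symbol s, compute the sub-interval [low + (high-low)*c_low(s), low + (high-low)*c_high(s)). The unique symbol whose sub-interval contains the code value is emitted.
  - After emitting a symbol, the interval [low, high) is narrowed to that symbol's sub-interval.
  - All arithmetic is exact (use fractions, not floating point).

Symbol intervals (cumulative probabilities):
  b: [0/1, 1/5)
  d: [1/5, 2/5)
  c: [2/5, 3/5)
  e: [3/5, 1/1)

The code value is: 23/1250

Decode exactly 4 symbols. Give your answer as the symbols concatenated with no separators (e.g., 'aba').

Answer: bbcd

Derivation:
Step 1: interval [0/1, 1/1), width = 1/1 - 0/1 = 1/1
  'b': [0/1 + 1/1*0/1, 0/1 + 1/1*1/5) = [0/1, 1/5) <- contains code 23/1250
  'd': [0/1 + 1/1*1/5, 0/1 + 1/1*2/5) = [1/5, 2/5)
  'c': [0/1 + 1/1*2/5, 0/1 + 1/1*3/5) = [2/5, 3/5)
  'e': [0/1 + 1/1*3/5, 0/1 + 1/1*1/1) = [3/5, 1/1)
  emit 'b', narrow to [0/1, 1/5)
Step 2: interval [0/1, 1/5), width = 1/5 - 0/1 = 1/5
  'b': [0/1 + 1/5*0/1, 0/1 + 1/5*1/5) = [0/1, 1/25) <- contains code 23/1250
  'd': [0/1 + 1/5*1/5, 0/1 + 1/5*2/5) = [1/25, 2/25)
  'c': [0/1 + 1/5*2/5, 0/1 + 1/5*3/5) = [2/25, 3/25)
  'e': [0/1 + 1/5*3/5, 0/1 + 1/5*1/1) = [3/25, 1/5)
  emit 'b', narrow to [0/1, 1/25)
Step 3: interval [0/1, 1/25), width = 1/25 - 0/1 = 1/25
  'b': [0/1 + 1/25*0/1, 0/1 + 1/25*1/5) = [0/1, 1/125)
  'd': [0/1 + 1/25*1/5, 0/1 + 1/25*2/5) = [1/125, 2/125)
  'c': [0/1 + 1/25*2/5, 0/1 + 1/25*3/5) = [2/125, 3/125) <- contains code 23/1250
  'e': [0/1 + 1/25*3/5, 0/1 + 1/25*1/1) = [3/125, 1/25)
  emit 'c', narrow to [2/125, 3/125)
Step 4: interval [2/125, 3/125), width = 3/125 - 2/125 = 1/125
  'b': [2/125 + 1/125*0/1, 2/125 + 1/125*1/5) = [2/125, 11/625)
  'd': [2/125 + 1/125*1/5, 2/125 + 1/125*2/5) = [11/625, 12/625) <- contains code 23/1250
  'c': [2/125 + 1/125*2/5, 2/125 + 1/125*3/5) = [12/625, 13/625)
  'e': [2/125 + 1/125*3/5, 2/125 + 1/125*1/1) = [13/625, 3/125)
  emit 'd', narrow to [11/625, 12/625)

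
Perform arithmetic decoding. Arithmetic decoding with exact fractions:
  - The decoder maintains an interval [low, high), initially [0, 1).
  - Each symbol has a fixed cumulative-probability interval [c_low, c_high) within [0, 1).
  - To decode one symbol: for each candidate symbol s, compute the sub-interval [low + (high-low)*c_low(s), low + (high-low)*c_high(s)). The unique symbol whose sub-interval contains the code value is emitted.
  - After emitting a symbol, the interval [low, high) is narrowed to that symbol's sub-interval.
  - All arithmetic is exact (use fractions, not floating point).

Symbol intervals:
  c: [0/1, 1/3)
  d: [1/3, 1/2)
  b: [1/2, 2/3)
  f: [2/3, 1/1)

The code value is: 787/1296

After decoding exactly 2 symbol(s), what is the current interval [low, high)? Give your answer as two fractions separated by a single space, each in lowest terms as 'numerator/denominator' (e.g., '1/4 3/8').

Answer: 7/12 11/18

Derivation:
Step 1: interval [0/1, 1/1), width = 1/1 - 0/1 = 1/1
  'c': [0/1 + 1/1*0/1, 0/1 + 1/1*1/3) = [0/1, 1/3)
  'd': [0/1 + 1/1*1/3, 0/1 + 1/1*1/2) = [1/3, 1/2)
  'b': [0/1 + 1/1*1/2, 0/1 + 1/1*2/3) = [1/2, 2/3) <- contains code 787/1296
  'f': [0/1 + 1/1*2/3, 0/1 + 1/1*1/1) = [2/3, 1/1)
  emit 'b', narrow to [1/2, 2/3)
Step 2: interval [1/2, 2/3), width = 2/3 - 1/2 = 1/6
  'c': [1/2 + 1/6*0/1, 1/2 + 1/6*1/3) = [1/2, 5/9)
  'd': [1/2 + 1/6*1/3, 1/2 + 1/6*1/2) = [5/9, 7/12)
  'b': [1/2 + 1/6*1/2, 1/2 + 1/6*2/3) = [7/12, 11/18) <- contains code 787/1296
  'f': [1/2 + 1/6*2/3, 1/2 + 1/6*1/1) = [11/18, 2/3)
  emit 'b', narrow to [7/12, 11/18)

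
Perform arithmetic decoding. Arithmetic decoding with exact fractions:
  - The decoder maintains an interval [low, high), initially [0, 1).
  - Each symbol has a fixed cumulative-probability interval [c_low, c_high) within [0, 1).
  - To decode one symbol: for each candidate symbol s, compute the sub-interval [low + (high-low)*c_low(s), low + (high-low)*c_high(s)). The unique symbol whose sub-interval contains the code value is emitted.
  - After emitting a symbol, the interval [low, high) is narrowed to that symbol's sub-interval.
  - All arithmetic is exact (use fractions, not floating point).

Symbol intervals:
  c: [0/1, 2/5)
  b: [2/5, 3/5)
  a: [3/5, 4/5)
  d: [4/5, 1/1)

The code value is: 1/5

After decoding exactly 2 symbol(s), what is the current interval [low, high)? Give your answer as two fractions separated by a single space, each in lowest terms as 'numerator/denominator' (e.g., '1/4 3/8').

Answer: 4/25 6/25

Derivation:
Step 1: interval [0/1, 1/1), width = 1/1 - 0/1 = 1/1
  'c': [0/1 + 1/1*0/1, 0/1 + 1/1*2/5) = [0/1, 2/5) <- contains code 1/5
  'b': [0/1 + 1/1*2/5, 0/1 + 1/1*3/5) = [2/5, 3/5)
  'a': [0/1 + 1/1*3/5, 0/1 + 1/1*4/5) = [3/5, 4/5)
  'd': [0/1 + 1/1*4/5, 0/1 + 1/1*1/1) = [4/5, 1/1)
  emit 'c', narrow to [0/1, 2/5)
Step 2: interval [0/1, 2/5), width = 2/5 - 0/1 = 2/5
  'c': [0/1 + 2/5*0/1, 0/1 + 2/5*2/5) = [0/1, 4/25)
  'b': [0/1 + 2/5*2/5, 0/1 + 2/5*3/5) = [4/25, 6/25) <- contains code 1/5
  'a': [0/1 + 2/5*3/5, 0/1 + 2/5*4/5) = [6/25, 8/25)
  'd': [0/1 + 2/5*4/5, 0/1 + 2/5*1/1) = [8/25, 2/5)
  emit 'b', narrow to [4/25, 6/25)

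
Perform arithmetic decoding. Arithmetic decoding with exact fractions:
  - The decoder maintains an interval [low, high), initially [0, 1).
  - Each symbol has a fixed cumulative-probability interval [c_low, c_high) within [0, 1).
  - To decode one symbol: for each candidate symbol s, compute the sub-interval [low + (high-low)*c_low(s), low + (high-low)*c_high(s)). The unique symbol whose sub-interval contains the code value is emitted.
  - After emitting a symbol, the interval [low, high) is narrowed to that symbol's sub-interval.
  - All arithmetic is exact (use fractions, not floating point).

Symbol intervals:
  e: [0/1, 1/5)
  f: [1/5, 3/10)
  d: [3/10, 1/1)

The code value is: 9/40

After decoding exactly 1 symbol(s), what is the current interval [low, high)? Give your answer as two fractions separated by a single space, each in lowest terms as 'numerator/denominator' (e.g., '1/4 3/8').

Answer: 1/5 3/10

Derivation:
Step 1: interval [0/1, 1/1), width = 1/1 - 0/1 = 1/1
  'e': [0/1 + 1/1*0/1, 0/1 + 1/1*1/5) = [0/1, 1/5)
  'f': [0/1 + 1/1*1/5, 0/1 + 1/1*3/10) = [1/5, 3/10) <- contains code 9/40
  'd': [0/1 + 1/1*3/10, 0/1 + 1/1*1/1) = [3/10, 1/1)
  emit 'f', narrow to [1/5, 3/10)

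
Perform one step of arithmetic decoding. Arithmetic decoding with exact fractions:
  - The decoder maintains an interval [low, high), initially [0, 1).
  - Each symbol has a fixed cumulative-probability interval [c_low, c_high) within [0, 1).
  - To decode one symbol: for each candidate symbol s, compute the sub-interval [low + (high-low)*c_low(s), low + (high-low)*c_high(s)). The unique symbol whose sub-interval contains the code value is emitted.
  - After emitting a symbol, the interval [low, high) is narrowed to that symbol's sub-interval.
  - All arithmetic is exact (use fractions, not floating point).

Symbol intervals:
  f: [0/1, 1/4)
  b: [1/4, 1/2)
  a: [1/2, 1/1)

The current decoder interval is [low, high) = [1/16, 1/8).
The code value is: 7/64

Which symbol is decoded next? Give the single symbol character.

Interval width = high − low = 1/8 − 1/16 = 1/16
Scaled code = (code − low) / width = (7/64 − 1/16) / 1/16 = 3/4
  f: [0/1, 1/4) 
  b: [1/4, 1/2) 
  a: [1/2, 1/1) ← scaled code falls here ✓

Answer: a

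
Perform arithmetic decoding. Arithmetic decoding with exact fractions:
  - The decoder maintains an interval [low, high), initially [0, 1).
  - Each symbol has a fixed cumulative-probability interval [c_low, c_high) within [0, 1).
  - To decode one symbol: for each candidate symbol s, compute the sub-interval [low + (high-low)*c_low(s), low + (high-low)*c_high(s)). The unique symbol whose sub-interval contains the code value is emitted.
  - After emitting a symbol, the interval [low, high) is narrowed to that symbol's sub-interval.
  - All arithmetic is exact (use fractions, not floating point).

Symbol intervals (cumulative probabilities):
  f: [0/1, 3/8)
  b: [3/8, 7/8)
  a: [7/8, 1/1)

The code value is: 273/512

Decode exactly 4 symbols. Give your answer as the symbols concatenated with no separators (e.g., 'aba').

Step 1: interval [0/1, 1/1), width = 1/1 - 0/1 = 1/1
  'f': [0/1 + 1/1*0/1, 0/1 + 1/1*3/8) = [0/1, 3/8)
  'b': [0/1 + 1/1*3/8, 0/1 + 1/1*7/8) = [3/8, 7/8) <- contains code 273/512
  'a': [0/1 + 1/1*7/8, 0/1 + 1/1*1/1) = [7/8, 1/1)
  emit 'b', narrow to [3/8, 7/8)
Step 2: interval [3/8, 7/8), width = 7/8 - 3/8 = 1/2
  'f': [3/8 + 1/2*0/1, 3/8 + 1/2*3/8) = [3/8, 9/16) <- contains code 273/512
  'b': [3/8 + 1/2*3/8, 3/8 + 1/2*7/8) = [9/16, 13/16)
  'a': [3/8 + 1/2*7/8, 3/8 + 1/2*1/1) = [13/16, 7/8)
  emit 'f', narrow to [3/8, 9/16)
Step 3: interval [3/8, 9/16), width = 9/16 - 3/8 = 3/16
  'f': [3/8 + 3/16*0/1, 3/8 + 3/16*3/8) = [3/8, 57/128)
  'b': [3/8 + 3/16*3/8, 3/8 + 3/16*7/8) = [57/128, 69/128) <- contains code 273/512
  'a': [3/8 + 3/16*7/8, 3/8 + 3/16*1/1) = [69/128, 9/16)
  emit 'b', narrow to [57/128, 69/128)
Step 4: interval [57/128, 69/128), width = 69/128 - 57/128 = 3/32
  'f': [57/128 + 3/32*0/1, 57/128 + 3/32*3/8) = [57/128, 123/256)
  'b': [57/128 + 3/32*3/8, 57/128 + 3/32*7/8) = [123/256, 135/256)
  'a': [57/128 + 3/32*7/8, 57/128 + 3/32*1/1) = [135/256, 69/128) <- contains code 273/512
  emit 'a', narrow to [135/256, 69/128)

Answer: bfba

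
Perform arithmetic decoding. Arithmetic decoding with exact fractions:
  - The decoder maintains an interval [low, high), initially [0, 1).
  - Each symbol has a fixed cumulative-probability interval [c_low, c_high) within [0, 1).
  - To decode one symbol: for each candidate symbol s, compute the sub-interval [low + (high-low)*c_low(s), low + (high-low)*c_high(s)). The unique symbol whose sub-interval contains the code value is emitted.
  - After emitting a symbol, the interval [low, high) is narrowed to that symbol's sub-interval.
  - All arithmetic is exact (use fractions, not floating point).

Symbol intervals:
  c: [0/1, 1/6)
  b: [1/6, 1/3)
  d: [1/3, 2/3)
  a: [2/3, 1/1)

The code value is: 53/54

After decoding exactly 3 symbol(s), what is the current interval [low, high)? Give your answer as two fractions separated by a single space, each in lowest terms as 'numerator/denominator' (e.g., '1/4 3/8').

Step 1: interval [0/1, 1/1), width = 1/1 - 0/1 = 1/1
  'c': [0/1 + 1/1*0/1, 0/1 + 1/1*1/6) = [0/1, 1/6)
  'b': [0/1 + 1/1*1/6, 0/1 + 1/1*1/3) = [1/6, 1/3)
  'd': [0/1 + 1/1*1/3, 0/1 + 1/1*2/3) = [1/3, 2/3)
  'a': [0/1 + 1/1*2/3, 0/1 + 1/1*1/1) = [2/3, 1/1) <- contains code 53/54
  emit 'a', narrow to [2/3, 1/1)
Step 2: interval [2/3, 1/1), width = 1/1 - 2/3 = 1/3
  'c': [2/3 + 1/3*0/1, 2/3 + 1/3*1/6) = [2/3, 13/18)
  'b': [2/3 + 1/3*1/6, 2/3 + 1/3*1/3) = [13/18, 7/9)
  'd': [2/3 + 1/3*1/3, 2/3 + 1/3*2/3) = [7/9, 8/9)
  'a': [2/3 + 1/3*2/3, 2/3 + 1/3*1/1) = [8/9, 1/1) <- contains code 53/54
  emit 'a', narrow to [8/9, 1/1)
Step 3: interval [8/9, 1/1), width = 1/1 - 8/9 = 1/9
  'c': [8/9 + 1/9*0/1, 8/9 + 1/9*1/6) = [8/9, 49/54)
  'b': [8/9 + 1/9*1/6, 8/9 + 1/9*1/3) = [49/54, 25/27)
  'd': [8/9 + 1/9*1/3, 8/9 + 1/9*2/3) = [25/27, 26/27)
  'a': [8/9 + 1/9*2/3, 8/9 + 1/9*1/1) = [26/27, 1/1) <- contains code 53/54
  emit 'a', narrow to [26/27, 1/1)

Answer: 26/27 1/1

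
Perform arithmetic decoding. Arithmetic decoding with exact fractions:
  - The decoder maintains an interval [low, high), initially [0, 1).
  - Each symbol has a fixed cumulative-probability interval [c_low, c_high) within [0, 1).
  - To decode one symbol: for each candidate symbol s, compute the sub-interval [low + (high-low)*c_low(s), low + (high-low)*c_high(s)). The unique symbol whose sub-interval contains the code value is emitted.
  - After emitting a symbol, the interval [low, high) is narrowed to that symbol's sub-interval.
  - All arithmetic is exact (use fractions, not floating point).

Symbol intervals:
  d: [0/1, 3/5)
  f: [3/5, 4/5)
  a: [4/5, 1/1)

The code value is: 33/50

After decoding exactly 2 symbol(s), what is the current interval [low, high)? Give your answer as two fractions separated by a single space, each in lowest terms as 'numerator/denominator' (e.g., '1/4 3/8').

Answer: 3/5 18/25

Derivation:
Step 1: interval [0/1, 1/1), width = 1/1 - 0/1 = 1/1
  'd': [0/1 + 1/1*0/1, 0/1 + 1/1*3/5) = [0/1, 3/5)
  'f': [0/1 + 1/1*3/5, 0/1 + 1/1*4/5) = [3/5, 4/5) <- contains code 33/50
  'a': [0/1 + 1/1*4/5, 0/1 + 1/1*1/1) = [4/5, 1/1)
  emit 'f', narrow to [3/5, 4/5)
Step 2: interval [3/5, 4/5), width = 4/5 - 3/5 = 1/5
  'd': [3/5 + 1/5*0/1, 3/5 + 1/5*3/5) = [3/5, 18/25) <- contains code 33/50
  'f': [3/5 + 1/5*3/5, 3/5 + 1/5*4/5) = [18/25, 19/25)
  'a': [3/5 + 1/5*4/5, 3/5 + 1/5*1/1) = [19/25, 4/5)
  emit 'd', narrow to [3/5, 18/25)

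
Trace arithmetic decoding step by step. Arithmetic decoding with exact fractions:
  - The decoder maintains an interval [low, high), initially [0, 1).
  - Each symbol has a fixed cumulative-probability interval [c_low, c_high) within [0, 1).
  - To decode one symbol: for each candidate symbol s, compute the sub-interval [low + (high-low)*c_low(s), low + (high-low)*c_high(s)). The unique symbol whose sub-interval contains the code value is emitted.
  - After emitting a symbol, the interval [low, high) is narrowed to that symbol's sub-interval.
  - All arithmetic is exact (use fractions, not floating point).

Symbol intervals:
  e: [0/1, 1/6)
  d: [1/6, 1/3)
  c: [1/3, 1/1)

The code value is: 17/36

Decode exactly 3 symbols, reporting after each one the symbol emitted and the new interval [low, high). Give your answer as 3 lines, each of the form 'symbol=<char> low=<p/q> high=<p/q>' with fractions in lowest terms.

Step 1: interval [0/1, 1/1), width = 1/1 - 0/1 = 1/1
  'e': [0/1 + 1/1*0/1, 0/1 + 1/1*1/6) = [0/1, 1/6)
  'd': [0/1 + 1/1*1/6, 0/1 + 1/1*1/3) = [1/6, 1/3)
  'c': [0/1 + 1/1*1/3, 0/1 + 1/1*1/1) = [1/3, 1/1) <- contains code 17/36
  emit 'c', narrow to [1/3, 1/1)
Step 2: interval [1/3, 1/1), width = 1/1 - 1/3 = 2/3
  'e': [1/3 + 2/3*0/1, 1/3 + 2/3*1/6) = [1/3, 4/9)
  'd': [1/3 + 2/3*1/6, 1/3 + 2/3*1/3) = [4/9, 5/9) <- contains code 17/36
  'c': [1/3 + 2/3*1/3, 1/3 + 2/3*1/1) = [5/9, 1/1)
  emit 'd', narrow to [4/9, 5/9)
Step 3: interval [4/9, 5/9), width = 5/9 - 4/9 = 1/9
  'e': [4/9 + 1/9*0/1, 4/9 + 1/9*1/6) = [4/9, 25/54)
  'd': [4/9 + 1/9*1/6, 4/9 + 1/9*1/3) = [25/54, 13/27) <- contains code 17/36
  'c': [4/9 + 1/9*1/3, 4/9 + 1/9*1/1) = [13/27, 5/9)
  emit 'd', narrow to [25/54, 13/27)

Answer: symbol=c low=1/3 high=1/1
symbol=d low=4/9 high=5/9
symbol=d low=25/54 high=13/27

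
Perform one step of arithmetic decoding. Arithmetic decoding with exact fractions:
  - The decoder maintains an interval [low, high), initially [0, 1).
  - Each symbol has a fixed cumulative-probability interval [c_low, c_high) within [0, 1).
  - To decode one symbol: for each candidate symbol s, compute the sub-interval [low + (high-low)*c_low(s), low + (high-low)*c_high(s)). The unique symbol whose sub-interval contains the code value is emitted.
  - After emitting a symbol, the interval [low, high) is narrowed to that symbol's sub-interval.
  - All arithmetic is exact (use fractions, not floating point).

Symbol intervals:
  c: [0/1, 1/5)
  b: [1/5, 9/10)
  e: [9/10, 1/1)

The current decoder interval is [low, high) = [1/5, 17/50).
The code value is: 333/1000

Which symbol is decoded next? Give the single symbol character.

Interval width = high − low = 17/50 − 1/5 = 7/50
Scaled code = (code − low) / width = (333/1000 − 1/5) / 7/50 = 19/20
  c: [0/1, 1/5) 
  b: [1/5, 9/10) 
  e: [9/10, 1/1) ← scaled code falls here ✓

Answer: e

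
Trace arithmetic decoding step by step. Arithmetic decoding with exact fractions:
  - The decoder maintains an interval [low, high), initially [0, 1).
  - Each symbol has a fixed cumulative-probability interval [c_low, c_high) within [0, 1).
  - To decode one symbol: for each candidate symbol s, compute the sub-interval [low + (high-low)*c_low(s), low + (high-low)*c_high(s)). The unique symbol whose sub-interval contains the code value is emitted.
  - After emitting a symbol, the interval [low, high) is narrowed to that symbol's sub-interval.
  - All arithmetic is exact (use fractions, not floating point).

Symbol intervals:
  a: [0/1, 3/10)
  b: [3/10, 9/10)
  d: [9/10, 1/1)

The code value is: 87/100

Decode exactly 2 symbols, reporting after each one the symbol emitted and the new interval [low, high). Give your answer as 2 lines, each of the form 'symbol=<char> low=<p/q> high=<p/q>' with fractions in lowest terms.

Step 1: interval [0/1, 1/1), width = 1/1 - 0/1 = 1/1
  'a': [0/1 + 1/1*0/1, 0/1 + 1/1*3/10) = [0/1, 3/10)
  'b': [0/1 + 1/1*3/10, 0/1 + 1/1*9/10) = [3/10, 9/10) <- contains code 87/100
  'd': [0/1 + 1/1*9/10, 0/1 + 1/1*1/1) = [9/10, 1/1)
  emit 'b', narrow to [3/10, 9/10)
Step 2: interval [3/10, 9/10), width = 9/10 - 3/10 = 3/5
  'a': [3/10 + 3/5*0/1, 3/10 + 3/5*3/10) = [3/10, 12/25)
  'b': [3/10 + 3/5*3/10, 3/10 + 3/5*9/10) = [12/25, 21/25)
  'd': [3/10 + 3/5*9/10, 3/10 + 3/5*1/1) = [21/25, 9/10) <- contains code 87/100
  emit 'd', narrow to [21/25, 9/10)

Answer: symbol=b low=3/10 high=9/10
symbol=d low=21/25 high=9/10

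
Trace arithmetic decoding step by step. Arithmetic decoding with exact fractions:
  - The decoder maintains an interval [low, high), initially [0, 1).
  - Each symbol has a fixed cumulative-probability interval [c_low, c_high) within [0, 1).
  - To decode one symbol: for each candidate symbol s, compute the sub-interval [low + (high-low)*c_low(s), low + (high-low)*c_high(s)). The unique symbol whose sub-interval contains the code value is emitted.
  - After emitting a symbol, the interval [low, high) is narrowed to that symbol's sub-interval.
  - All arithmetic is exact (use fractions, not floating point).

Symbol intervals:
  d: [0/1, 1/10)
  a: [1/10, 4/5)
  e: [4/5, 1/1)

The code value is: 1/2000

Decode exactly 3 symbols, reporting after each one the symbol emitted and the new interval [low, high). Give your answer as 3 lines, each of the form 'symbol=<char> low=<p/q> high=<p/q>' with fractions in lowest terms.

Step 1: interval [0/1, 1/1), width = 1/1 - 0/1 = 1/1
  'd': [0/1 + 1/1*0/1, 0/1 + 1/1*1/10) = [0/1, 1/10) <- contains code 1/2000
  'a': [0/1 + 1/1*1/10, 0/1 + 1/1*4/5) = [1/10, 4/5)
  'e': [0/1 + 1/1*4/5, 0/1 + 1/1*1/1) = [4/5, 1/1)
  emit 'd', narrow to [0/1, 1/10)
Step 2: interval [0/1, 1/10), width = 1/10 - 0/1 = 1/10
  'd': [0/1 + 1/10*0/1, 0/1 + 1/10*1/10) = [0/1, 1/100) <- contains code 1/2000
  'a': [0/1 + 1/10*1/10, 0/1 + 1/10*4/5) = [1/100, 2/25)
  'e': [0/1 + 1/10*4/5, 0/1 + 1/10*1/1) = [2/25, 1/10)
  emit 'd', narrow to [0/1, 1/100)
Step 3: interval [0/1, 1/100), width = 1/100 - 0/1 = 1/100
  'd': [0/1 + 1/100*0/1, 0/1 + 1/100*1/10) = [0/1, 1/1000) <- contains code 1/2000
  'a': [0/1 + 1/100*1/10, 0/1 + 1/100*4/5) = [1/1000, 1/125)
  'e': [0/1 + 1/100*4/5, 0/1 + 1/100*1/1) = [1/125, 1/100)
  emit 'd', narrow to [0/1, 1/1000)

Answer: symbol=d low=0/1 high=1/10
symbol=d low=0/1 high=1/100
symbol=d low=0/1 high=1/1000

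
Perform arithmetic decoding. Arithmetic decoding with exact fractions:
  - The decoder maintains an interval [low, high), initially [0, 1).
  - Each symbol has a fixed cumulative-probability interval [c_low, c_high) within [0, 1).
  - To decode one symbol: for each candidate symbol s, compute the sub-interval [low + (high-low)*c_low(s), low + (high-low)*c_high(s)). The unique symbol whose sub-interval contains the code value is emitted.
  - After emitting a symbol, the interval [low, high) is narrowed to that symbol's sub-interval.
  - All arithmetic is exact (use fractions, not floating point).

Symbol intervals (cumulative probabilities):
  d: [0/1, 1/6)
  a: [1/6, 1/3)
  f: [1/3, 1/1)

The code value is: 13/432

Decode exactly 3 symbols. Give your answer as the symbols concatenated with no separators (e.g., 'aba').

Answer: dad

Derivation:
Step 1: interval [0/1, 1/1), width = 1/1 - 0/1 = 1/1
  'd': [0/1 + 1/1*0/1, 0/1 + 1/1*1/6) = [0/1, 1/6) <- contains code 13/432
  'a': [0/1 + 1/1*1/6, 0/1 + 1/1*1/3) = [1/6, 1/3)
  'f': [0/1 + 1/1*1/3, 0/1 + 1/1*1/1) = [1/3, 1/1)
  emit 'd', narrow to [0/1, 1/6)
Step 2: interval [0/1, 1/6), width = 1/6 - 0/1 = 1/6
  'd': [0/1 + 1/6*0/1, 0/1 + 1/6*1/6) = [0/1, 1/36)
  'a': [0/1 + 1/6*1/6, 0/1 + 1/6*1/3) = [1/36, 1/18) <- contains code 13/432
  'f': [0/1 + 1/6*1/3, 0/1 + 1/6*1/1) = [1/18, 1/6)
  emit 'a', narrow to [1/36, 1/18)
Step 3: interval [1/36, 1/18), width = 1/18 - 1/36 = 1/36
  'd': [1/36 + 1/36*0/1, 1/36 + 1/36*1/6) = [1/36, 7/216) <- contains code 13/432
  'a': [1/36 + 1/36*1/6, 1/36 + 1/36*1/3) = [7/216, 1/27)
  'f': [1/36 + 1/36*1/3, 1/36 + 1/36*1/1) = [1/27, 1/18)
  emit 'd', narrow to [1/36, 7/216)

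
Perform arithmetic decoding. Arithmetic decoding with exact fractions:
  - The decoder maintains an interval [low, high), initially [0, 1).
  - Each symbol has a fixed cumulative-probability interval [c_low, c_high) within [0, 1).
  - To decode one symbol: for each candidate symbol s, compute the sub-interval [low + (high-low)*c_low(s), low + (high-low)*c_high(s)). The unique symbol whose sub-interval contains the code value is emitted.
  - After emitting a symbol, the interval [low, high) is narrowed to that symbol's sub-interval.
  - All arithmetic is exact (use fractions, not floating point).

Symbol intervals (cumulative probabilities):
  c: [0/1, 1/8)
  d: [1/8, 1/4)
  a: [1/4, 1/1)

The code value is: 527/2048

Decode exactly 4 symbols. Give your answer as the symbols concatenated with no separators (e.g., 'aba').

Step 1: interval [0/1, 1/1), width = 1/1 - 0/1 = 1/1
  'c': [0/1 + 1/1*0/1, 0/1 + 1/1*1/8) = [0/1, 1/8)
  'd': [0/1 + 1/1*1/8, 0/1 + 1/1*1/4) = [1/8, 1/4)
  'a': [0/1 + 1/1*1/4, 0/1 + 1/1*1/1) = [1/4, 1/1) <- contains code 527/2048
  emit 'a', narrow to [1/4, 1/1)
Step 2: interval [1/4, 1/1), width = 1/1 - 1/4 = 3/4
  'c': [1/4 + 3/4*0/1, 1/4 + 3/4*1/8) = [1/4, 11/32) <- contains code 527/2048
  'd': [1/4 + 3/4*1/8, 1/4 + 3/4*1/4) = [11/32, 7/16)
  'a': [1/4 + 3/4*1/4, 1/4 + 3/4*1/1) = [7/16, 1/1)
  emit 'c', narrow to [1/4, 11/32)
Step 3: interval [1/4, 11/32), width = 11/32 - 1/4 = 3/32
  'c': [1/4 + 3/32*0/1, 1/4 + 3/32*1/8) = [1/4, 67/256) <- contains code 527/2048
  'd': [1/4 + 3/32*1/8, 1/4 + 3/32*1/4) = [67/256, 35/128)
  'a': [1/4 + 3/32*1/4, 1/4 + 3/32*1/1) = [35/128, 11/32)
  emit 'c', narrow to [1/4, 67/256)
Step 4: interval [1/4, 67/256), width = 67/256 - 1/4 = 3/256
  'c': [1/4 + 3/256*0/1, 1/4 + 3/256*1/8) = [1/4, 515/2048)
  'd': [1/4 + 3/256*1/8, 1/4 + 3/256*1/4) = [515/2048, 259/1024)
  'a': [1/4 + 3/256*1/4, 1/4 + 3/256*1/1) = [259/1024, 67/256) <- contains code 527/2048
  emit 'a', narrow to [259/1024, 67/256)

Answer: acca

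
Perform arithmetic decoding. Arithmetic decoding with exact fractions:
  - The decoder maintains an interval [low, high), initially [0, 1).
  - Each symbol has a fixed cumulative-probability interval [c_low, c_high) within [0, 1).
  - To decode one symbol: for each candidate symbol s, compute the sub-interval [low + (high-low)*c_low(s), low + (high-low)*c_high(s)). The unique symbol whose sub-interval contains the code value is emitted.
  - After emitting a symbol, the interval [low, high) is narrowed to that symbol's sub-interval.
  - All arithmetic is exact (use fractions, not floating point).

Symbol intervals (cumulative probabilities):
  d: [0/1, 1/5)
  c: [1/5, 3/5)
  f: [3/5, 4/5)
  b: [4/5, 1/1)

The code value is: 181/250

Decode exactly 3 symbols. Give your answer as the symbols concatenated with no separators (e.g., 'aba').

Step 1: interval [0/1, 1/1), width = 1/1 - 0/1 = 1/1
  'd': [0/1 + 1/1*0/1, 0/1 + 1/1*1/5) = [0/1, 1/5)
  'c': [0/1 + 1/1*1/5, 0/1 + 1/1*3/5) = [1/5, 3/5)
  'f': [0/1 + 1/1*3/5, 0/1 + 1/1*4/5) = [3/5, 4/5) <- contains code 181/250
  'b': [0/1 + 1/1*4/5, 0/1 + 1/1*1/1) = [4/5, 1/1)
  emit 'f', narrow to [3/5, 4/5)
Step 2: interval [3/5, 4/5), width = 4/5 - 3/5 = 1/5
  'd': [3/5 + 1/5*0/1, 3/5 + 1/5*1/5) = [3/5, 16/25)
  'c': [3/5 + 1/5*1/5, 3/5 + 1/5*3/5) = [16/25, 18/25)
  'f': [3/5 + 1/5*3/5, 3/5 + 1/5*4/5) = [18/25, 19/25) <- contains code 181/250
  'b': [3/5 + 1/5*4/5, 3/5 + 1/5*1/1) = [19/25, 4/5)
  emit 'f', narrow to [18/25, 19/25)
Step 3: interval [18/25, 19/25), width = 19/25 - 18/25 = 1/25
  'd': [18/25 + 1/25*0/1, 18/25 + 1/25*1/5) = [18/25, 91/125) <- contains code 181/250
  'c': [18/25 + 1/25*1/5, 18/25 + 1/25*3/5) = [91/125, 93/125)
  'f': [18/25 + 1/25*3/5, 18/25 + 1/25*4/5) = [93/125, 94/125)
  'b': [18/25 + 1/25*4/5, 18/25 + 1/25*1/1) = [94/125, 19/25)
  emit 'd', narrow to [18/25, 91/125)

Answer: ffd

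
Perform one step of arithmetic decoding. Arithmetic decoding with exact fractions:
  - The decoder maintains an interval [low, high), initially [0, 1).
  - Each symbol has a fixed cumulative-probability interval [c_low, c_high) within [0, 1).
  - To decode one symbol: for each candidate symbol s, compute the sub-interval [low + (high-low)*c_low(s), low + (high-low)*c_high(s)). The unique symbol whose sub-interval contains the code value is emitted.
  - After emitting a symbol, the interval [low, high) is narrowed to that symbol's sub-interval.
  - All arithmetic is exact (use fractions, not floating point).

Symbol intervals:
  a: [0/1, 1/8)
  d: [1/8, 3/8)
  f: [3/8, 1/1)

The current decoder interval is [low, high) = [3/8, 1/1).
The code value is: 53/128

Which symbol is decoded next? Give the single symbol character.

Interval width = high − low = 1/1 − 3/8 = 5/8
Scaled code = (code − low) / width = (53/128 − 3/8) / 5/8 = 1/16
  a: [0/1, 1/8) ← scaled code falls here ✓
  d: [1/8, 3/8) 
  f: [3/8, 1/1) 

Answer: a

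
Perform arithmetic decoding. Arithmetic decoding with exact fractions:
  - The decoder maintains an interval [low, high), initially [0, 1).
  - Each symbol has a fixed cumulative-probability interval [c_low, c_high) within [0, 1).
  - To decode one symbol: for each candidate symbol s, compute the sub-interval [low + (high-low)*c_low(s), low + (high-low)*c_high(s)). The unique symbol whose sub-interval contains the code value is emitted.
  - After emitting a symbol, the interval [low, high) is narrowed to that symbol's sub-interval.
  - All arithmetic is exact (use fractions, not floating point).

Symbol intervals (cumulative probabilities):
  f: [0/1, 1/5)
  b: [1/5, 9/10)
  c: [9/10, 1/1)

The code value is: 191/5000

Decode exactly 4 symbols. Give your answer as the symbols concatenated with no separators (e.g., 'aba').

Step 1: interval [0/1, 1/1), width = 1/1 - 0/1 = 1/1
  'f': [0/1 + 1/1*0/1, 0/1 + 1/1*1/5) = [0/1, 1/5) <- contains code 191/5000
  'b': [0/1 + 1/1*1/5, 0/1 + 1/1*9/10) = [1/5, 9/10)
  'c': [0/1 + 1/1*9/10, 0/1 + 1/1*1/1) = [9/10, 1/1)
  emit 'f', narrow to [0/1, 1/5)
Step 2: interval [0/1, 1/5), width = 1/5 - 0/1 = 1/5
  'f': [0/1 + 1/5*0/1, 0/1 + 1/5*1/5) = [0/1, 1/25) <- contains code 191/5000
  'b': [0/1 + 1/5*1/5, 0/1 + 1/5*9/10) = [1/25, 9/50)
  'c': [0/1 + 1/5*9/10, 0/1 + 1/5*1/1) = [9/50, 1/5)
  emit 'f', narrow to [0/1, 1/25)
Step 3: interval [0/1, 1/25), width = 1/25 - 0/1 = 1/25
  'f': [0/1 + 1/25*0/1, 0/1 + 1/25*1/5) = [0/1, 1/125)
  'b': [0/1 + 1/25*1/5, 0/1 + 1/25*9/10) = [1/125, 9/250)
  'c': [0/1 + 1/25*9/10, 0/1 + 1/25*1/1) = [9/250, 1/25) <- contains code 191/5000
  emit 'c', narrow to [9/250, 1/25)
Step 4: interval [9/250, 1/25), width = 1/25 - 9/250 = 1/250
  'f': [9/250 + 1/250*0/1, 9/250 + 1/250*1/5) = [9/250, 23/625)
  'b': [9/250 + 1/250*1/5, 9/250 + 1/250*9/10) = [23/625, 99/2500) <- contains code 191/5000
  'c': [9/250 + 1/250*9/10, 9/250 + 1/250*1/1) = [99/2500, 1/25)
  emit 'b', narrow to [23/625, 99/2500)

Answer: ffcb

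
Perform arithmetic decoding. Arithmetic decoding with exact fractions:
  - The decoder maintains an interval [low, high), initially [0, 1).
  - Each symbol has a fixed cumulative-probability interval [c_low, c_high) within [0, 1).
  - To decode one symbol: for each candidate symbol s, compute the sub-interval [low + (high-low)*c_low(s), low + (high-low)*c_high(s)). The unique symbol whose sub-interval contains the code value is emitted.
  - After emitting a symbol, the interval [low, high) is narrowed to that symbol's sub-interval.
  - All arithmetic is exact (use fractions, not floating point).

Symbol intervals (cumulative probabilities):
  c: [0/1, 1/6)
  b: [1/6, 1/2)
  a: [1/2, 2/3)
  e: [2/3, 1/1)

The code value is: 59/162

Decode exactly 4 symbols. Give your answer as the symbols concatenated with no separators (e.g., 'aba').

Answer: baab

Derivation:
Step 1: interval [0/1, 1/1), width = 1/1 - 0/1 = 1/1
  'c': [0/1 + 1/1*0/1, 0/1 + 1/1*1/6) = [0/1, 1/6)
  'b': [0/1 + 1/1*1/6, 0/1 + 1/1*1/2) = [1/6, 1/2) <- contains code 59/162
  'a': [0/1 + 1/1*1/2, 0/1 + 1/1*2/3) = [1/2, 2/3)
  'e': [0/1 + 1/1*2/3, 0/1 + 1/1*1/1) = [2/3, 1/1)
  emit 'b', narrow to [1/6, 1/2)
Step 2: interval [1/6, 1/2), width = 1/2 - 1/6 = 1/3
  'c': [1/6 + 1/3*0/1, 1/6 + 1/3*1/6) = [1/6, 2/9)
  'b': [1/6 + 1/3*1/6, 1/6 + 1/3*1/2) = [2/9, 1/3)
  'a': [1/6 + 1/3*1/2, 1/6 + 1/3*2/3) = [1/3, 7/18) <- contains code 59/162
  'e': [1/6 + 1/3*2/3, 1/6 + 1/3*1/1) = [7/18, 1/2)
  emit 'a', narrow to [1/3, 7/18)
Step 3: interval [1/3, 7/18), width = 7/18 - 1/3 = 1/18
  'c': [1/3 + 1/18*0/1, 1/3 + 1/18*1/6) = [1/3, 37/108)
  'b': [1/3 + 1/18*1/6, 1/3 + 1/18*1/2) = [37/108, 13/36)
  'a': [1/3 + 1/18*1/2, 1/3 + 1/18*2/3) = [13/36, 10/27) <- contains code 59/162
  'e': [1/3 + 1/18*2/3, 1/3 + 1/18*1/1) = [10/27, 7/18)
  emit 'a', narrow to [13/36, 10/27)
Step 4: interval [13/36, 10/27), width = 10/27 - 13/36 = 1/108
  'c': [13/36 + 1/108*0/1, 13/36 + 1/108*1/6) = [13/36, 235/648)
  'b': [13/36 + 1/108*1/6, 13/36 + 1/108*1/2) = [235/648, 79/216) <- contains code 59/162
  'a': [13/36 + 1/108*1/2, 13/36 + 1/108*2/3) = [79/216, 119/324)
  'e': [13/36 + 1/108*2/3, 13/36 + 1/108*1/1) = [119/324, 10/27)
  emit 'b', narrow to [235/648, 79/216)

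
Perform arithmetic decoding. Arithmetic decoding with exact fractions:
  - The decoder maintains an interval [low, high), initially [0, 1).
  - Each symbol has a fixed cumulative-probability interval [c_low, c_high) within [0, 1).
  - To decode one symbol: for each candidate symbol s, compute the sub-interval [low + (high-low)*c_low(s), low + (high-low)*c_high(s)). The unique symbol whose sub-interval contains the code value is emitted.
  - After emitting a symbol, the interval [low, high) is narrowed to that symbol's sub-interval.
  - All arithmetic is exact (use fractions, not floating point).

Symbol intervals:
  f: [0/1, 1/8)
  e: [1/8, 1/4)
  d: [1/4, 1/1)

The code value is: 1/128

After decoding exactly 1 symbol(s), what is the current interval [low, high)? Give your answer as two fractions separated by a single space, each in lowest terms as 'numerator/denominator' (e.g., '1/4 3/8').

Answer: 0/1 1/8

Derivation:
Step 1: interval [0/1, 1/1), width = 1/1 - 0/1 = 1/1
  'f': [0/1 + 1/1*0/1, 0/1 + 1/1*1/8) = [0/1, 1/8) <- contains code 1/128
  'e': [0/1 + 1/1*1/8, 0/1 + 1/1*1/4) = [1/8, 1/4)
  'd': [0/1 + 1/1*1/4, 0/1 + 1/1*1/1) = [1/4, 1/1)
  emit 'f', narrow to [0/1, 1/8)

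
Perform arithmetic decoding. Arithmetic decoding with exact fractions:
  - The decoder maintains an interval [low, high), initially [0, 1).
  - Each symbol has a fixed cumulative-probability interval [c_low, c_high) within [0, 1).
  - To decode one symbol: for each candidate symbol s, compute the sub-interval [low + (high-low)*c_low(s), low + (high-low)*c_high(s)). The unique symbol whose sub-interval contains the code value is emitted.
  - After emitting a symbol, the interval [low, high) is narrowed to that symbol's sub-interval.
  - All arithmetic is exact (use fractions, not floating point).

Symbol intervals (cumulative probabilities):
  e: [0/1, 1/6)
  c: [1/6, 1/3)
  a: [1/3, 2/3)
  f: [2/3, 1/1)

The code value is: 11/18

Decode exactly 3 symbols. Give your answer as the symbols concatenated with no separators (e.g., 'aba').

Step 1: interval [0/1, 1/1), width = 1/1 - 0/1 = 1/1
  'e': [0/1 + 1/1*0/1, 0/1 + 1/1*1/6) = [0/1, 1/6)
  'c': [0/1 + 1/1*1/6, 0/1 + 1/1*1/3) = [1/6, 1/3)
  'a': [0/1 + 1/1*1/3, 0/1 + 1/1*2/3) = [1/3, 2/3) <- contains code 11/18
  'f': [0/1 + 1/1*2/3, 0/1 + 1/1*1/1) = [2/3, 1/1)
  emit 'a', narrow to [1/3, 2/3)
Step 2: interval [1/3, 2/3), width = 2/3 - 1/3 = 1/3
  'e': [1/3 + 1/3*0/1, 1/3 + 1/3*1/6) = [1/3, 7/18)
  'c': [1/3 + 1/3*1/6, 1/3 + 1/3*1/3) = [7/18, 4/9)
  'a': [1/3 + 1/3*1/3, 1/3 + 1/3*2/3) = [4/9, 5/9)
  'f': [1/3 + 1/3*2/3, 1/3 + 1/3*1/1) = [5/9, 2/3) <- contains code 11/18
  emit 'f', narrow to [5/9, 2/3)
Step 3: interval [5/9, 2/3), width = 2/3 - 5/9 = 1/9
  'e': [5/9 + 1/9*0/1, 5/9 + 1/9*1/6) = [5/9, 31/54)
  'c': [5/9 + 1/9*1/6, 5/9 + 1/9*1/3) = [31/54, 16/27)
  'a': [5/9 + 1/9*1/3, 5/9 + 1/9*2/3) = [16/27, 17/27) <- contains code 11/18
  'f': [5/9 + 1/9*2/3, 5/9 + 1/9*1/1) = [17/27, 2/3)
  emit 'a', narrow to [16/27, 17/27)

Answer: afa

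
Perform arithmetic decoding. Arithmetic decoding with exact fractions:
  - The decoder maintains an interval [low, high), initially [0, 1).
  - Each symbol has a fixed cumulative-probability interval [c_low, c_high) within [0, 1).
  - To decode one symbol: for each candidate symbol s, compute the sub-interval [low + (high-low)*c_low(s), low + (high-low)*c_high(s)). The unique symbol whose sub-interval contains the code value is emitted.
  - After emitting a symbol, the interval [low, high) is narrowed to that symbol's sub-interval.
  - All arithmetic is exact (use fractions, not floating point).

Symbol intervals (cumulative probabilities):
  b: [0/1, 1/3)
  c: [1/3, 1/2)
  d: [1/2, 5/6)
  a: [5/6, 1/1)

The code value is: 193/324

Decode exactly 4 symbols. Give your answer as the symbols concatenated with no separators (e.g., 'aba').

Answer: dbab

Derivation:
Step 1: interval [0/1, 1/1), width = 1/1 - 0/1 = 1/1
  'b': [0/1 + 1/1*0/1, 0/1 + 1/1*1/3) = [0/1, 1/3)
  'c': [0/1 + 1/1*1/3, 0/1 + 1/1*1/2) = [1/3, 1/2)
  'd': [0/1 + 1/1*1/2, 0/1 + 1/1*5/6) = [1/2, 5/6) <- contains code 193/324
  'a': [0/1 + 1/1*5/6, 0/1 + 1/1*1/1) = [5/6, 1/1)
  emit 'd', narrow to [1/2, 5/6)
Step 2: interval [1/2, 5/6), width = 5/6 - 1/2 = 1/3
  'b': [1/2 + 1/3*0/1, 1/2 + 1/3*1/3) = [1/2, 11/18) <- contains code 193/324
  'c': [1/2 + 1/3*1/3, 1/2 + 1/3*1/2) = [11/18, 2/3)
  'd': [1/2 + 1/3*1/2, 1/2 + 1/3*5/6) = [2/3, 7/9)
  'a': [1/2 + 1/3*5/6, 1/2 + 1/3*1/1) = [7/9, 5/6)
  emit 'b', narrow to [1/2, 11/18)
Step 3: interval [1/2, 11/18), width = 11/18 - 1/2 = 1/9
  'b': [1/2 + 1/9*0/1, 1/2 + 1/9*1/3) = [1/2, 29/54)
  'c': [1/2 + 1/9*1/3, 1/2 + 1/9*1/2) = [29/54, 5/9)
  'd': [1/2 + 1/9*1/2, 1/2 + 1/9*5/6) = [5/9, 16/27)
  'a': [1/2 + 1/9*5/6, 1/2 + 1/9*1/1) = [16/27, 11/18) <- contains code 193/324
  emit 'a', narrow to [16/27, 11/18)
Step 4: interval [16/27, 11/18), width = 11/18 - 16/27 = 1/54
  'b': [16/27 + 1/54*0/1, 16/27 + 1/54*1/3) = [16/27, 97/162) <- contains code 193/324
  'c': [16/27 + 1/54*1/3, 16/27 + 1/54*1/2) = [97/162, 65/108)
  'd': [16/27 + 1/54*1/2, 16/27 + 1/54*5/6) = [65/108, 197/324)
  'a': [16/27 + 1/54*5/6, 16/27 + 1/54*1/1) = [197/324, 11/18)
  emit 'b', narrow to [16/27, 97/162)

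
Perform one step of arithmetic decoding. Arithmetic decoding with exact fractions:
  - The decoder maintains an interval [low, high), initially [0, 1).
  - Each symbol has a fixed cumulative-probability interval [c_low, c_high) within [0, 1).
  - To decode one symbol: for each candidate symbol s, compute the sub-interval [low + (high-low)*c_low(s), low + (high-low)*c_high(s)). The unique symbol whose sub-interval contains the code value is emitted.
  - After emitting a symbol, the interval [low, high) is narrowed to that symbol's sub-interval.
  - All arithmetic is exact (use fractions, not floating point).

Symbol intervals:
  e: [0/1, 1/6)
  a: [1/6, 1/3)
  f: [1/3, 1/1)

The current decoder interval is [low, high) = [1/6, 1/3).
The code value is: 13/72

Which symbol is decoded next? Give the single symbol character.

Answer: e

Derivation:
Interval width = high − low = 1/3 − 1/6 = 1/6
Scaled code = (code − low) / width = (13/72 − 1/6) / 1/6 = 1/12
  e: [0/1, 1/6) ← scaled code falls here ✓
  a: [1/6, 1/3) 
  f: [1/3, 1/1) 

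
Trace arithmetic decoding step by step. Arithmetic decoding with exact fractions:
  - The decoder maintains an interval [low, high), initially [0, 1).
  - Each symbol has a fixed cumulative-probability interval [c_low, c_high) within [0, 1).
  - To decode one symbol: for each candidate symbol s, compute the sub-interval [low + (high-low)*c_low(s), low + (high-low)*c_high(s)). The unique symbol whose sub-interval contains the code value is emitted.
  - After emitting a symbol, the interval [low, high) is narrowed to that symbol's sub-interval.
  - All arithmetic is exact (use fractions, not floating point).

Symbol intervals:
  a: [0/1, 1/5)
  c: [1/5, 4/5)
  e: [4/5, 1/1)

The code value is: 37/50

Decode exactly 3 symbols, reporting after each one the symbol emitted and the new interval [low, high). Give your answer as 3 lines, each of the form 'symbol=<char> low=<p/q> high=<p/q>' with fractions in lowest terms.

Answer: symbol=c low=1/5 high=4/5
symbol=e low=17/25 high=4/5
symbol=c low=88/125 high=97/125

Derivation:
Step 1: interval [0/1, 1/1), width = 1/1 - 0/1 = 1/1
  'a': [0/1 + 1/1*0/1, 0/1 + 1/1*1/5) = [0/1, 1/5)
  'c': [0/1 + 1/1*1/5, 0/1 + 1/1*4/5) = [1/5, 4/5) <- contains code 37/50
  'e': [0/1 + 1/1*4/5, 0/1 + 1/1*1/1) = [4/5, 1/1)
  emit 'c', narrow to [1/5, 4/5)
Step 2: interval [1/5, 4/5), width = 4/5 - 1/5 = 3/5
  'a': [1/5 + 3/5*0/1, 1/5 + 3/5*1/5) = [1/5, 8/25)
  'c': [1/5 + 3/5*1/5, 1/5 + 3/5*4/5) = [8/25, 17/25)
  'e': [1/5 + 3/5*4/5, 1/5 + 3/5*1/1) = [17/25, 4/5) <- contains code 37/50
  emit 'e', narrow to [17/25, 4/5)
Step 3: interval [17/25, 4/5), width = 4/5 - 17/25 = 3/25
  'a': [17/25 + 3/25*0/1, 17/25 + 3/25*1/5) = [17/25, 88/125)
  'c': [17/25 + 3/25*1/5, 17/25 + 3/25*4/5) = [88/125, 97/125) <- contains code 37/50
  'e': [17/25 + 3/25*4/5, 17/25 + 3/25*1/1) = [97/125, 4/5)
  emit 'c', narrow to [88/125, 97/125)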